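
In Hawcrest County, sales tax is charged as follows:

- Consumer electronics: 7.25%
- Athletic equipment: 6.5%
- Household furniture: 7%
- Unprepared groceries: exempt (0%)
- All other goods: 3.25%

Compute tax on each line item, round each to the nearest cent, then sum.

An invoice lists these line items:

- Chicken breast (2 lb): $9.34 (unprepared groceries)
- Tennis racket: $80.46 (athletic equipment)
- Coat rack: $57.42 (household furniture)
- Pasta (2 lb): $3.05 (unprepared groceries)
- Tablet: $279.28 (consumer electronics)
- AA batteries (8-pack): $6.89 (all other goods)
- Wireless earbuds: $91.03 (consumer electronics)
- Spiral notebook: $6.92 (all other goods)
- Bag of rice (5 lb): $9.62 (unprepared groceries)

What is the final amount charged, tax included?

Chicken breast (2 lb) $9.34: unprepared groceries → 0% → $0.00
Tennis racket $80.46: athletic equipment → 6.5% → $5.23
Coat rack $57.42: household furniture → 7% → $4.02
Pasta (2 lb) $3.05: unprepared groceries → 0% → $0.00
Tablet $279.28: consumer electronics → 7.25% → $20.25
AA batteries (8-pack) $6.89: all other goods → 3.25% → $0.22
Wireless earbuds $91.03: consumer electronics → 7.25% → $6.60
Spiral notebook $6.92: all other goods → 3.25% → $0.22
Bag of rice (5 lb) $9.62: unprepared groceries → 0% → $0.00
Subtotal = $544.01; tax = $36.54; total due = $580.55

$580.55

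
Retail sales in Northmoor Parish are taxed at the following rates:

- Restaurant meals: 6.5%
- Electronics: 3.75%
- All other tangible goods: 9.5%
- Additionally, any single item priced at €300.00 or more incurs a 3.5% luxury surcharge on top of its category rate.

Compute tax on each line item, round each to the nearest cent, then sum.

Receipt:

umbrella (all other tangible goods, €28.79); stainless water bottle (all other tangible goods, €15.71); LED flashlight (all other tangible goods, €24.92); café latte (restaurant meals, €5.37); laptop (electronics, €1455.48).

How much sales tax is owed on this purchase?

€112.47

Umbrella €28.79: all other tangible goods → 9.5% → €2.74
Stainless water bottle €15.71: all other tangible goods → 9.5% → €1.49
LED flashlight €24.92: all other tangible goods → 9.5% → €2.37
Café latte €5.37: restaurant meals → 6.5% → €0.35
Laptop €1455.48: electronics → 3.75% + 3.5% surcharge = 7.25% → €105.52
Total tax = €2.74 + €1.49 + €2.37 + €0.35 + €105.52 = €112.47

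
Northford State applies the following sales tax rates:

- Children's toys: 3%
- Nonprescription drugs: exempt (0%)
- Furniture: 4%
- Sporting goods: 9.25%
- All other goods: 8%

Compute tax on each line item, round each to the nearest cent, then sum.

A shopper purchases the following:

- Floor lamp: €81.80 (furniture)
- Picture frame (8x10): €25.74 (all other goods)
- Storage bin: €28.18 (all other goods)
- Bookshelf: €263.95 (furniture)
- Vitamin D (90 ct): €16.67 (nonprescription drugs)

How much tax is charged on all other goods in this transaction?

€4.31

Picture frame (8x10) €25.74: all other goods → 8% → €2.06
Storage bin €28.18: all other goods → 8% → €2.25
Tax on all other goods = €2.06 + €2.25 = €4.31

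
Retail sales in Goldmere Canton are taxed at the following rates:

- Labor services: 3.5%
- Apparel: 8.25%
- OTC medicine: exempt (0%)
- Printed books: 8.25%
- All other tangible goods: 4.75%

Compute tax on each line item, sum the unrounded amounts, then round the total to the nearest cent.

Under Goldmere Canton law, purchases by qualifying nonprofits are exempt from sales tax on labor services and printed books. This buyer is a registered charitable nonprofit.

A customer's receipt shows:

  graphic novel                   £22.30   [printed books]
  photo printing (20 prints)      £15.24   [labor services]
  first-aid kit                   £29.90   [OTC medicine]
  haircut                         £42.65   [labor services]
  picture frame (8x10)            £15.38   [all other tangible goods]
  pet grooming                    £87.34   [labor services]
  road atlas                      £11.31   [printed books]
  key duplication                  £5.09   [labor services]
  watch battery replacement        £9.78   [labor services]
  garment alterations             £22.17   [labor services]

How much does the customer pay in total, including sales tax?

£261.89

Graphic novel £22.30: printed books, buyer-exempt → 0% → £0.00
Photo printing (20 prints) £15.24: labor services, buyer-exempt → 0% → £0.00
First-aid kit £29.90: OTC medicine → 0% → £0.00
Haircut £42.65: labor services, buyer-exempt → 0% → £0.00
Picture frame (8x10) £15.38: all other tangible goods → 4.75% → £0.73055
Pet grooming £87.34: labor services, buyer-exempt → 0% → £0.00
Road atlas £11.31: printed books, buyer-exempt → 0% → £0.00
Key duplication £5.09: labor services, buyer-exempt → 0% → £0.00
Watch battery replacement £9.78: labor services, buyer-exempt → 0% → £0.00
Garment alterations £22.17: labor services, buyer-exempt → 0% → £0.00
Subtotal = £261.16; unrounded tax = £0.73055 → £0.73; total due = £261.89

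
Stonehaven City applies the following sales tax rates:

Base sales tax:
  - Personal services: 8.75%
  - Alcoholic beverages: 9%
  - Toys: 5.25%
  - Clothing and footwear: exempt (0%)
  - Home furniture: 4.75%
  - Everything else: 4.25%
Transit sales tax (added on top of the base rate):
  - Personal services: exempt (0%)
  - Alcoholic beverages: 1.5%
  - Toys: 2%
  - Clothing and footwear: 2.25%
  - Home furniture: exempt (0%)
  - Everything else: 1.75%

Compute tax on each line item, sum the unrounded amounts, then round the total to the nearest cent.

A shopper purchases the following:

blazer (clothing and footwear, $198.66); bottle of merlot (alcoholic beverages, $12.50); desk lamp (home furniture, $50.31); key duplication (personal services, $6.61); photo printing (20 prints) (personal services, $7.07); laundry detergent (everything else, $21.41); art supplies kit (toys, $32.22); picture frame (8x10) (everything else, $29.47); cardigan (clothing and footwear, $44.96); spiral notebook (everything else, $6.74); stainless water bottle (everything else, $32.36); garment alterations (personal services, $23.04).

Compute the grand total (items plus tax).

Blazer $198.66: clothing and footwear → 0% + 2.25% transit = 2.25% → $4.46985
Bottle of merlot $12.50: alcoholic beverages → 9% + 1.5% transit = 10.5% → $1.3125
Desk lamp $50.31: home furniture → 4.75% + 0% transit = 4.75% → $2.389725
Key duplication $6.61: personal services → 8.75% + 0% transit = 8.75% → $0.578375
Photo printing (20 prints) $7.07: personal services → 8.75% + 0% transit = 8.75% → $0.618625
Laundry detergent $21.41: everything else → 4.25% + 1.75% transit = 6% → $1.2846
Art supplies kit $32.22: toys → 5.25% + 2% transit = 7.25% → $2.33595
Picture frame (8x10) $29.47: everything else → 4.25% + 1.75% transit = 6% → $1.7682
Cardigan $44.96: clothing and footwear → 0% + 2.25% transit = 2.25% → $1.0116
Spiral notebook $6.74: everything else → 4.25% + 1.75% transit = 6% → $0.4044
Stainless water bottle $32.36: everything else → 4.25% + 1.75% transit = 6% → $1.9416
Garment alterations $23.04: personal services → 8.75% + 0% transit = 8.75% → $2.016
Subtotal = $465.35; unrounded tax = $20.131425 → $20.13; total due = $485.48

$485.48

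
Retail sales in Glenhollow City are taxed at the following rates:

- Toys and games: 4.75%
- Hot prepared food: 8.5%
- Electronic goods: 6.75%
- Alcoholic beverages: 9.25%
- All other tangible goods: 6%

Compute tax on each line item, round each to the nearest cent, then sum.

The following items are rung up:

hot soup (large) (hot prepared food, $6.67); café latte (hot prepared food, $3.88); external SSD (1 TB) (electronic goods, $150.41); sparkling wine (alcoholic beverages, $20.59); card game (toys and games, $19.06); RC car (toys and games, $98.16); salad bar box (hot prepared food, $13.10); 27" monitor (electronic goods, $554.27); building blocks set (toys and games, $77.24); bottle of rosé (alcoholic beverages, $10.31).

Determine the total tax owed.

Hot soup (large) $6.67: hot prepared food → 8.5% → $0.57
Café latte $3.88: hot prepared food → 8.5% → $0.33
External SSD (1 TB) $150.41: electronic goods → 6.75% → $10.15
Sparkling wine $20.59: alcoholic beverages → 9.25% → $1.90
Card game $19.06: toys and games → 4.75% → $0.91
RC car $98.16: toys and games → 4.75% → $4.66
Salad bar box $13.10: hot prepared food → 8.5% → $1.11
27" monitor $554.27: electronic goods → 6.75% → $37.41
Building blocks set $77.24: toys and games → 4.75% → $3.67
Bottle of rosé $10.31: alcoholic beverages → 9.25% → $0.95
Total tax = $0.57 + $0.33 + $10.15 + $1.90 + $0.91 + $4.66 + $1.11 + $37.41 + $3.67 + $0.95 = $61.66

$61.66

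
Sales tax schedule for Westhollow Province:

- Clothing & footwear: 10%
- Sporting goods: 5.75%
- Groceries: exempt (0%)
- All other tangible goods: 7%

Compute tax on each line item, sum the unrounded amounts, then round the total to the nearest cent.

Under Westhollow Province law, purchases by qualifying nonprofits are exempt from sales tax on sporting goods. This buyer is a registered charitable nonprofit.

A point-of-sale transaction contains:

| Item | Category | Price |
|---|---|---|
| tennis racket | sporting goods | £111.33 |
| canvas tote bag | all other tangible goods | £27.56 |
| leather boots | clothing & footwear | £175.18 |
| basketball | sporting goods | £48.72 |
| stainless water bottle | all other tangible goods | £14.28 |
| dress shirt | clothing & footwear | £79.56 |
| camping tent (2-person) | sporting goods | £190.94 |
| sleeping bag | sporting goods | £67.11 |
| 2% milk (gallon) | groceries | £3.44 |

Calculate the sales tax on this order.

£28.40

Tennis racket £111.33: sporting goods, buyer-exempt → 0% → £0.00
Canvas tote bag £27.56: all other tangible goods → 7% → £1.9292
Leather boots £175.18: clothing & footwear → 10% → £17.518
Basketball £48.72: sporting goods, buyer-exempt → 0% → £0.00
Stainless water bottle £14.28: all other tangible goods → 7% → £0.9996
Dress shirt £79.56: clothing & footwear → 10% → £7.956
Camping tent (2-person) £190.94: sporting goods, buyer-exempt → 0% → £0.00
Sleeping bag £67.11: sporting goods, buyer-exempt → 0% → £0.00
2% milk (gallon) £3.44: groceries → 0% → £0.00
Unrounded tax sum = £28.4028 → £28.40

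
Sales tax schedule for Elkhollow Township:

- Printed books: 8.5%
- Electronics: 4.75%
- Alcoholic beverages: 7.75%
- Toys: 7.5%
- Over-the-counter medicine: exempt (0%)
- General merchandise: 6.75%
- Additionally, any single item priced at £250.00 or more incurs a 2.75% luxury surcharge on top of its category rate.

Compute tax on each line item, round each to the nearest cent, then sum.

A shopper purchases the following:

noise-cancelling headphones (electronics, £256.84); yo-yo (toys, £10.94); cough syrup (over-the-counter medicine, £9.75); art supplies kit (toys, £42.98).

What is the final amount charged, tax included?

Noise-cancelling headphones £256.84: electronics → 4.75% + 2.75% surcharge = 7.5% → £19.26
Yo-yo £10.94: toys → 7.5% → £0.82
Cough syrup £9.75: over-the-counter medicine → 0% → £0.00
Art supplies kit £42.98: toys → 7.5% → £3.22
Subtotal = £320.51; tax = £23.30; total due = £343.81

£343.81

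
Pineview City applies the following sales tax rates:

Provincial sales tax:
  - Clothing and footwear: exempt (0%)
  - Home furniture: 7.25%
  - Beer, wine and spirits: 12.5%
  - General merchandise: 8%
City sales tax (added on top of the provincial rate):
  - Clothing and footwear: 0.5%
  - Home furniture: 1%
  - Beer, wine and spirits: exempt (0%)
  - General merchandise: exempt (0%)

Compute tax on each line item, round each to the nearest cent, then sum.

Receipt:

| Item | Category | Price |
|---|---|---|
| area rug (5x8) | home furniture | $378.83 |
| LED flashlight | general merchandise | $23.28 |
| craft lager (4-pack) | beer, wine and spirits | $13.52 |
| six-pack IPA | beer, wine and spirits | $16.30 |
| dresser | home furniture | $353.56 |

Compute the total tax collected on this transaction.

$66.01

Area rug (5x8) $378.83: home furniture → 7.25% + 1% city = 8.25% → $31.25
LED flashlight $23.28: general merchandise → 8% + 0% city = 8% → $1.86
Craft lager (4-pack) $13.52: beer, wine and spirits → 12.5% + 0% city = 12.5% → $1.69
Six-pack IPA $16.30: beer, wine and spirits → 12.5% + 0% city = 12.5% → $2.04
Dresser $353.56: home furniture → 7.25% + 1% city = 8.25% → $29.17
Total tax = $31.25 + $1.86 + $1.69 + $2.04 + $29.17 = $66.01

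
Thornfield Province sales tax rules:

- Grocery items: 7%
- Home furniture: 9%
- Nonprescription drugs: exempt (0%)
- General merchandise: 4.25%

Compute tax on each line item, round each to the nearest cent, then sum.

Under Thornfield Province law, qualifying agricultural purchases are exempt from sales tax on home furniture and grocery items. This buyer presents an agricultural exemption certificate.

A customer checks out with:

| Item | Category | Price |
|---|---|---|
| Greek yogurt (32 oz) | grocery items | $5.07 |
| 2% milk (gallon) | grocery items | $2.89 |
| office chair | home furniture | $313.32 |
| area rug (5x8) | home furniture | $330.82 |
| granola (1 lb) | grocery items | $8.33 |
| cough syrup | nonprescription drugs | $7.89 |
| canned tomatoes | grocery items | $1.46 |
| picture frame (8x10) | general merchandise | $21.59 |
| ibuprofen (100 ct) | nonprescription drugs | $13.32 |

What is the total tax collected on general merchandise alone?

$0.92

Picture frame (8x10) $21.59: general merchandise → 4.25% → $0.92
Tax on general merchandise = $0.92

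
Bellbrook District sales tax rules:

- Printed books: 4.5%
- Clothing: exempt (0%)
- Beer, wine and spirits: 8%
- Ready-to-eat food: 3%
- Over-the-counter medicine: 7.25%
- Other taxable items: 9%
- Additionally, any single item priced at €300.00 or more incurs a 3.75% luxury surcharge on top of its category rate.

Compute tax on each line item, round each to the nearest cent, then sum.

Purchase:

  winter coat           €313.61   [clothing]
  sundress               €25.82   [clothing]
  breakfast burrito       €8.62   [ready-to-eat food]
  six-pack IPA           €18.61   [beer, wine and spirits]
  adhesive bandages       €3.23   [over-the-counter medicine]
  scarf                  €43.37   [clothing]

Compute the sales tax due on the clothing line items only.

€11.76

Winter coat €313.61: clothing → 0% + 3.75% surcharge = 3.75% → €11.76
Sundress €25.82: clothing → 0% → €0.00
Scarf €43.37: clothing → 0% → €0.00
Tax on clothing = €11.76 + €0.00 + €0.00 = €11.76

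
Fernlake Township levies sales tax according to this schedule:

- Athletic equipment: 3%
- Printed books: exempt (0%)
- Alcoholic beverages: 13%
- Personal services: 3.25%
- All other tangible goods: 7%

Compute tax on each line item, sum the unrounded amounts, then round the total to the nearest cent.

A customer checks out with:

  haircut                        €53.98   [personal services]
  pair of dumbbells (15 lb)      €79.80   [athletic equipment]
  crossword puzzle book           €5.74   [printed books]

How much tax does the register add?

€4.15

Haircut €53.98: personal services → 3.25% → €1.75435
Pair of dumbbells (15 lb) €79.80: athletic equipment → 3% → €2.394
Crossword puzzle book €5.74: printed books → 0% → €0.00
Unrounded tax sum = €4.14835 → €4.15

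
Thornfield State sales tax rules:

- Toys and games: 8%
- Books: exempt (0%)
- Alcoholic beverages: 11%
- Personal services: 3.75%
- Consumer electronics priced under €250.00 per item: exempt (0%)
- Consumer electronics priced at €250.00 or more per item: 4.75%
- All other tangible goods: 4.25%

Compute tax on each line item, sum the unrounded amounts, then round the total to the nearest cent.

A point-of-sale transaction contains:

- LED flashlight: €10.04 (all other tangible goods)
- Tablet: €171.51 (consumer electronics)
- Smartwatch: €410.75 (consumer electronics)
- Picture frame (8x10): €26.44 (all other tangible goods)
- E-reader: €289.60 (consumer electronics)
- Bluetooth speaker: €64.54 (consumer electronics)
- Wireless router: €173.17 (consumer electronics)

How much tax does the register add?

LED flashlight €10.04: all other tangible goods → 4.25% → €0.4267
Tablet €171.51: consumer electronics, under €250.00 → 0% → €0.00
Smartwatch €410.75: consumer electronics, €250.00 or more → 4.75% → €19.510625
Picture frame (8x10) €26.44: all other tangible goods → 4.25% → €1.1237
E-reader €289.60: consumer electronics, €250.00 or more → 4.75% → €13.756
Bluetooth speaker €64.54: consumer electronics, under €250.00 → 0% → €0.00
Wireless router €173.17: consumer electronics, under €250.00 → 0% → €0.00
Unrounded tax sum = €34.817025 → €34.82

€34.82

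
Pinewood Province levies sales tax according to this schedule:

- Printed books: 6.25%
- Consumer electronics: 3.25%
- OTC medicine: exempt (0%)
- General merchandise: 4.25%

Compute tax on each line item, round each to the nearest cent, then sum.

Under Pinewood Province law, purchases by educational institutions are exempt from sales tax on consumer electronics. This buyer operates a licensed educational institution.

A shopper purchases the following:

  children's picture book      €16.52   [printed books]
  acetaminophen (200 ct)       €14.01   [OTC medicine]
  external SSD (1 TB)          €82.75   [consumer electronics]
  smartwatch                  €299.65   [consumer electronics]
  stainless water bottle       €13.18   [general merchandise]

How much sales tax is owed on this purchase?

€1.59

Children's picture book €16.52: printed books → 6.25% → €1.03
Acetaminophen (200 ct) €14.01: OTC medicine → 0% → €0.00
External SSD (1 TB) €82.75: consumer electronics, buyer-exempt → 0% → €0.00
Smartwatch €299.65: consumer electronics, buyer-exempt → 0% → €0.00
Stainless water bottle €13.18: general merchandise → 4.25% → €0.56
Total tax = €1.03 + €0.56 = €1.59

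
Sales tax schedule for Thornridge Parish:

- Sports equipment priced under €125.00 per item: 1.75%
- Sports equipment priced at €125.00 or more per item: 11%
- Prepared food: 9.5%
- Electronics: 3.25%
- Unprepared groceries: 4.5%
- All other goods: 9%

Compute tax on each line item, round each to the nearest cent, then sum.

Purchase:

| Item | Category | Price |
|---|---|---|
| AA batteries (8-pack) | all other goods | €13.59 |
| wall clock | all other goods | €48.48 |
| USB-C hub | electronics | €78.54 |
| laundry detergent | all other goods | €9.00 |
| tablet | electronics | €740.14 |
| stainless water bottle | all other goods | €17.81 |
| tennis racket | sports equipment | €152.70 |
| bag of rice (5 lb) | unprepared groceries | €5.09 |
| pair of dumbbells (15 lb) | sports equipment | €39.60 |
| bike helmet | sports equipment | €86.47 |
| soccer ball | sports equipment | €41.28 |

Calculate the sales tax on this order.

€54.54

AA batteries (8-pack) €13.59: all other goods → 9% → €1.22
Wall clock €48.48: all other goods → 9% → €4.36
USB-C hub €78.54: electronics → 3.25% → €2.55
Laundry detergent €9.00: all other goods → 9% → €0.81
Tablet €740.14: electronics → 3.25% → €24.05
Stainless water bottle €17.81: all other goods → 9% → €1.60
Tennis racket €152.70: sports equipment, €125.00 or more → 11% → €16.80
Bag of rice (5 lb) €5.09: unprepared groceries → 4.5% → €0.23
Pair of dumbbells (15 lb) €39.60: sports equipment, under €125.00 → 1.75% → €0.69
Bike helmet €86.47: sports equipment, under €125.00 → 1.75% → €1.51
Soccer ball €41.28: sports equipment, under €125.00 → 1.75% → €0.72
Total tax = €1.22 + €4.36 + €2.55 + €0.81 + €24.05 + €1.60 + €16.80 + €0.23 + €0.69 + €1.51 + €0.72 = €54.54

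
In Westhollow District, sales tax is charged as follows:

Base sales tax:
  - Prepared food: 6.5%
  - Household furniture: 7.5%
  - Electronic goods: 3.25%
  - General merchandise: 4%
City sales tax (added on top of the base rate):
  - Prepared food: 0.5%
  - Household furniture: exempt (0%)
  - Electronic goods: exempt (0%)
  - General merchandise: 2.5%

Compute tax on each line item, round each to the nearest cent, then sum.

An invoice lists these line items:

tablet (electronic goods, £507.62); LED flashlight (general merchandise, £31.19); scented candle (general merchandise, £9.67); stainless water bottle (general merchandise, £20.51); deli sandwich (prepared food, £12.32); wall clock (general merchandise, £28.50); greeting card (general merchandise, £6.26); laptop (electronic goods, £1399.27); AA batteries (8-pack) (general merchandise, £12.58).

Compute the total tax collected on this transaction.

£69.91

Tablet £507.62: electronic goods → 3.25% + 0% city = 3.25% → £16.50
LED flashlight £31.19: general merchandise → 4% + 2.5% city = 6.5% → £2.03
Scented candle £9.67: general merchandise → 4% + 2.5% city = 6.5% → £0.63
Stainless water bottle £20.51: general merchandise → 4% + 2.5% city = 6.5% → £1.33
Deli sandwich £12.32: prepared food → 6.5% + 0.5% city = 7% → £0.86
Wall clock £28.50: general merchandise → 4% + 2.5% city = 6.5% → £1.85
Greeting card £6.26: general merchandise → 4% + 2.5% city = 6.5% → £0.41
Laptop £1399.27: electronic goods → 3.25% + 0% city = 3.25% → £45.48
AA batteries (8-pack) £12.58: general merchandise → 4% + 2.5% city = 6.5% → £0.82
Total tax = £16.50 + £2.03 + £0.63 + £1.33 + £0.86 + £1.85 + £0.41 + £45.48 + £0.82 = £69.91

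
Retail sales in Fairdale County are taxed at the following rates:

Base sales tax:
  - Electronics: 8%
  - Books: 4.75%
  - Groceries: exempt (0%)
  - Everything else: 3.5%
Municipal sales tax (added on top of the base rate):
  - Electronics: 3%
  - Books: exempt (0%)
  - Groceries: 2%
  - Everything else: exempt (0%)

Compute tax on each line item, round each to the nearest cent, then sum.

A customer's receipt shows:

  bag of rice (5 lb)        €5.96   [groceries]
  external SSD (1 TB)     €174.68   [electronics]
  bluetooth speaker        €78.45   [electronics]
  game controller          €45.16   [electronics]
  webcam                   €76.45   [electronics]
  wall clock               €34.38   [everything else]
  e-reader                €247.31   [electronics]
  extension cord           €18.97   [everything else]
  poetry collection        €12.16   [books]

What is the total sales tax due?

Bag of rice (5 lb) €5.96: groceries → 0% + 2% municipal = 2% → €0.12
External SSD (1 TB) €174.68: electronics → 8% + 3% municipal = 11% → €19.21
Bluetooth speaker €78.45: electronics → 8% + 3% municipal = 11% → €8.63
Game controller €45.16: electronics → 8% + 3% municipal = 11% → €4.97
Webcam €76.45: electronics → 8% + 3% municipal = 11% → €8.41
Wall clock €34.38: everything else → 3.5% + 0% municipal = 3.5% → €1.20
E-reader €247.31: electronics → 8% + 3% municipal = 11% → €27.20
Extension cord €18.97: everything else → 3.5% + 0% municipal = 3.5% → €0.66
Poetry collection €12.16: books → 4.75% + 0% municipal = 4.75% → €0.58
Total tax = €0.12 + €19.21 + €8.63 + €4.97 + €8.41 + €1.20 + €27.20 + €0.66 + €0.58 = €70.98

€70.98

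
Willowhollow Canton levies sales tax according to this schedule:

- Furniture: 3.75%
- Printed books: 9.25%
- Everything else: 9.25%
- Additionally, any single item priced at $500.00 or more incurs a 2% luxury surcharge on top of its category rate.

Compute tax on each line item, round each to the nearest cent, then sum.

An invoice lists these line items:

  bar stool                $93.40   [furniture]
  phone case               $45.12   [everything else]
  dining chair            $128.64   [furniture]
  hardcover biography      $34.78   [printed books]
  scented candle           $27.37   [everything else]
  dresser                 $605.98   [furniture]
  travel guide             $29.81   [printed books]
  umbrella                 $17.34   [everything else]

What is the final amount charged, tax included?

Bar stool $93.40: furniture → 3.75% → $3.50
Phone case $45.12: everything else → 9.25% → $4.17
Dining chair $128.64: furniture → 3.75% → $4.82
Hardcover biography $34.78: printed books → 9.25% → $3.22
Scented candle $27.37: everything else → 9.25% → $2.53
Dresser $605.98: furniture → 3.75% + 2% surcharge = 5.75% → $34.84
Travel guide $29.81: printed books → 9.25% → $2.76
Umbrella $17.34: everything else → 9.25% → $1.60
Subtotal = $982.44; tax = $57.44; total due = $1039.88

$1039.88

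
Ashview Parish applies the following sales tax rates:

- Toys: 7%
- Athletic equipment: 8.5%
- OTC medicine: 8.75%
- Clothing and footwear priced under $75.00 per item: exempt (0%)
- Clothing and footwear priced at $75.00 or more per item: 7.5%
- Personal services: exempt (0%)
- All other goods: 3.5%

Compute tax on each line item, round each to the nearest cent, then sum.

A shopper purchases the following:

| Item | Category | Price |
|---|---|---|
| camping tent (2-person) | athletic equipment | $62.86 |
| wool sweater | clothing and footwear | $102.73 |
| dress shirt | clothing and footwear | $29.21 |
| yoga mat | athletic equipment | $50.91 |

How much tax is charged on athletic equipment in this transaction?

Camping tent (2-person) $62.86: athletic equipment → 8.5% → $5.34
Yoga mat $50.91: athletic equipment → 8.5% → $4.33
Tax on athletic equipment = $5.34 + $4.33 = $9.67

$9.67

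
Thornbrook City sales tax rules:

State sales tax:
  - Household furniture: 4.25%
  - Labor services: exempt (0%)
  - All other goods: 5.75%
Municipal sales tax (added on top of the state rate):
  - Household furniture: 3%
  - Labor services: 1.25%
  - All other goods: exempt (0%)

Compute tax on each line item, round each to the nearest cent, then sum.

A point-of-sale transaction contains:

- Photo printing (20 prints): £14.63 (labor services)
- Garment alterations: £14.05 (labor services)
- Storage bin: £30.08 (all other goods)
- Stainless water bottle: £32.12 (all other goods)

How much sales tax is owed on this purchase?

Photo printing (20 prints) £14.63: labor services → 0% + 1.25% municipal = 1.25% → £0.18
Garment alterations £14.05: labor services → 0% + 1.25% municipal = 1.25% → £0.18
Storage bin £30.08: all other goods → 5.75% + 0% municipal = 5.75% → £1.73
Stainless water bottle £32.12: all other goods → 5.75% + 0% municipal = 5.75% → £1.85
Total tax = £0.18 + £0.18 + £1.73 + £1.85 = £3.94

£3.94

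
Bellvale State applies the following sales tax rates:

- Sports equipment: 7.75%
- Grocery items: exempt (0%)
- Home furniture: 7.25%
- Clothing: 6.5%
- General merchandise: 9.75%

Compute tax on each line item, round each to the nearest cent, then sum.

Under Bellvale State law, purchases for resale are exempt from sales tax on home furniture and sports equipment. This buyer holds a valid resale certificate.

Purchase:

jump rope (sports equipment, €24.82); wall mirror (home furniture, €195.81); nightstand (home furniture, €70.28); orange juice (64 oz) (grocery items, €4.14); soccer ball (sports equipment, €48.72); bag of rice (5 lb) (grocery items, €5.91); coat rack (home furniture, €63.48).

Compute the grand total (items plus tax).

Jump rope €24.82: sports equipment, buyer-exempt → 0% → €0.00
Wall mirror €195.81: home furniture, buyer-exempt → 0% → €0.00
Nightstand €70.28: home furniture, buyer-exempt → 0% → €0.00
Orange juice (64 oz) €4.14: grocery items → 0% → €0.00
Soccer ball €48.72: sports equipment, buyer-exempt → 0% → €0.00
Bag of rice (5 lb) €5.91: grocery items → 0% → €0.00
Coat rack €63.48: home furniture, buyer-exempt → 0% → €0.00
Subtotal = €413.16; tax = €0.00; total due = €413.16

€413.16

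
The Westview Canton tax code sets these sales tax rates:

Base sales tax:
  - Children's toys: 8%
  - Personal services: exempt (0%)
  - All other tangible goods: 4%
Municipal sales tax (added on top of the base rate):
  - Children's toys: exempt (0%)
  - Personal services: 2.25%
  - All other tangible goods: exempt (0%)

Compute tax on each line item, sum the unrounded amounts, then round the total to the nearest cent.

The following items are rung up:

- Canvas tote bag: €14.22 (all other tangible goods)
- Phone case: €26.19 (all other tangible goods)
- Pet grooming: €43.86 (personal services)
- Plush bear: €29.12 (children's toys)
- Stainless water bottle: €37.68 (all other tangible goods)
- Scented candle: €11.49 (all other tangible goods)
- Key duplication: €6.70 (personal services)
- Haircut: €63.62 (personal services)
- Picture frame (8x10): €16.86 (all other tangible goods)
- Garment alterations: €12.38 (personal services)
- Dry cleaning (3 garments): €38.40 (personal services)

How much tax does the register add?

€10.30

Canvas tote bag €14.22: all other tangible goods → 4% + 0% municipal = 4% → €0.5688
Phone case €26.19: all other tangible goods → 4% + 0% municipal = 4% → €1.0476
Pet grooming €43.86: personal services → 0% + 2.25% municipal = 2.25% → €0.98685
Plush bear €29.12: children's toys → 8% + 0% municipal = 8% → €2.3296
Stainless water bottle €37.68: all other tangible goods → 4% + 0% municipal = 4% → €1.5072
Scented candle €11.49: all other tangible goods → 4% + 0% municipal = 4% → €0.4596
Key duplication €6.70: personal services → 0% + 2.25% municipal = 2.25% → €0.15075
Haircut €63.62: personal services → 0% + 2.25% municipal = 2.25% → €1.43145
Picture frame (8x10) €16.86: all other tangible goods → 4% + 0% municipal = 4% → €0.6744
Garment alterations €12.38: personal services → 0% + 2.25% municipal = 2.25% → €0.27855
Dry cleaning (3 garments) €38.40: personal services → 0% + 2.25% municipal = 2.25% → €0.864
Unrounded tax sum = €10.2988 → €10.30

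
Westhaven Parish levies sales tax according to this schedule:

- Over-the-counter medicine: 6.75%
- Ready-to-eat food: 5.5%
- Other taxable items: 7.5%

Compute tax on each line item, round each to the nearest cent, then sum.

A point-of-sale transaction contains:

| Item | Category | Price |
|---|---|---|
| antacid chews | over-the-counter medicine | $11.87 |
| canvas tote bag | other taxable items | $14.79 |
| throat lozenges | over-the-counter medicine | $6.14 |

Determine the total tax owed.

Antacid chews $11.87: over-the-counter medicine → 6.75% → $0.80
Canvas tote bag $14.79: other taxable items → 7.5% → $1.11
Throat lozenges $6.14: over-the-counter medicine → 6.75% → $0.41
Total tax = $0.80 + $1.11 + $0.41 = $2.32

$2.32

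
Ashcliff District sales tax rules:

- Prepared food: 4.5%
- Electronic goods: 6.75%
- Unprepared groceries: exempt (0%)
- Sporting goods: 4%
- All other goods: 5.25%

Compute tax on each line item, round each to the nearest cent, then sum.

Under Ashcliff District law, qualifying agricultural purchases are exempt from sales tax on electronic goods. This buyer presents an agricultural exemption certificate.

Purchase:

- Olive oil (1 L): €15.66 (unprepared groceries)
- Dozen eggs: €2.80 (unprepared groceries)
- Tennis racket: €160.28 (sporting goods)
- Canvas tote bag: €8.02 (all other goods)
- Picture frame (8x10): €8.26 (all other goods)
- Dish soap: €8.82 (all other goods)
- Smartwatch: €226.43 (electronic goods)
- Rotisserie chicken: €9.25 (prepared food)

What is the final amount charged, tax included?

Olive oil (1 L) €15.66: unprepared groceries → 0% → €0.00
Dozen eggs €2.80: unprepared groceries → 0% → €0.00
Tennis racket €160.28: sporting goods → 4% → €6.41
Canvas tote bag €8.02: all other goods → 5.25% → €0.42
Picture frame (8x10) €8.26: all other goods → 5.25% → €0.43
Dish soap €8.82: all other goods → 5.25% → €0.46
Smartwatch €226.43: electronic goods, buyer-exempt → 0% → €0.00
Rotisserie chicken €9.25: prepared food → 4.5% → €0.42
Subtotal = €439.52; tax = €8.14; total due = €447.66

€447.66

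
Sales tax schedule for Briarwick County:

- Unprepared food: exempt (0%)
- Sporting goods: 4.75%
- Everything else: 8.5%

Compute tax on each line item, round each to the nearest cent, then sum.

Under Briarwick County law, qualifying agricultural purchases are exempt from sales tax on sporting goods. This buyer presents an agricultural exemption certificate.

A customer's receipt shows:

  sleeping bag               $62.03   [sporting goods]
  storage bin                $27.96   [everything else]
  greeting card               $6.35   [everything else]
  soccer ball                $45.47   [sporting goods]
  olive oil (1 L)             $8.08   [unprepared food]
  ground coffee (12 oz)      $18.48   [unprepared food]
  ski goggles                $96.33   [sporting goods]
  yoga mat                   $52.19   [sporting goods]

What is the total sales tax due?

Sleeping bag $62.03: sporting goods, buyer-exempt → 0% → $0.00
Storage bin $27.96: everything else → 8.5% → $2.38
Greeting card $6.35: everything else → 8.5% → $0.54
Soccer ball $45.47: sporting goods, buyer-exempt → 0% → $0.00
Olive oil (1 L) $8.08: unprepared food → 0% → $0.00
Ground coffee (12 oz) $18.48: unprepared food → 0% → $0.00
Ski goggles $96.33: sporting goods, buyer-exempt → 0% → $0.00
Yoga mat $52.19: sporting goods, buyer-exempt → 0% → $0.00
Total tax = $2.38 + $0.54 = $2.92

$2.92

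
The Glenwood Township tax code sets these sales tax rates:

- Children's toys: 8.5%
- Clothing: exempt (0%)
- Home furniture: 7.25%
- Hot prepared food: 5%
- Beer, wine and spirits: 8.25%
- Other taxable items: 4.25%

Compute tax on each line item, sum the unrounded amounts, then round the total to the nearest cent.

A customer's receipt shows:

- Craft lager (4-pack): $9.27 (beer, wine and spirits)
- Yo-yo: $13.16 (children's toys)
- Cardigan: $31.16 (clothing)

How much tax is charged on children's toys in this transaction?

$1.12

Yo-yo $13.16: children's toys → 8.5% → $1.1186
Tax on children's toys: unrounded sum = $1.1186 → $1.12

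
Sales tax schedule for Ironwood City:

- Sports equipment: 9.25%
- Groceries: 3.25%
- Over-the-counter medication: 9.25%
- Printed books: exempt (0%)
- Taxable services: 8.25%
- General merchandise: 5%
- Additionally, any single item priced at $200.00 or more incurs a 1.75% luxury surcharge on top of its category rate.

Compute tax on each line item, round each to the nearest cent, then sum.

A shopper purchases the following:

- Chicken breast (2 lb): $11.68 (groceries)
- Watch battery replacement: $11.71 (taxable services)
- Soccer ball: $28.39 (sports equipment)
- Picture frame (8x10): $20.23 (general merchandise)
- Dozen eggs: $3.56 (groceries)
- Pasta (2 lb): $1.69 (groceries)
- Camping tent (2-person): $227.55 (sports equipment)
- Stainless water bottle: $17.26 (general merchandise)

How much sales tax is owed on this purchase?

Chicken breast (2 lb) $11.68: groceries → 3.25% → $0.38
Watch battery replacement $11.71: taxable services → 8.25% → $0.97
Soccer ball $28.39: sports equipment → 9.25% → $2.63
Picture frame (8x10) $20.23: general merchandise → 5% → $1.01
Dozen eggs $3.56: groceries → 3.25% → $0.12
Pasta (2 lb) $1.69: groceries → 3.25% → $0.05
Camping tent (2-person) $227.55: sports equipment → 9.25% + 1.75% surcharge = 11% → $25.03
Stainless water bottle $17.26: general merchandise → 5% → $0.86
Total tax = $0.38 + $0.97 + $2.63 + $1.01 + $0.12 + $0.05 + $25.03 + $0.86 = $31.05

$31.05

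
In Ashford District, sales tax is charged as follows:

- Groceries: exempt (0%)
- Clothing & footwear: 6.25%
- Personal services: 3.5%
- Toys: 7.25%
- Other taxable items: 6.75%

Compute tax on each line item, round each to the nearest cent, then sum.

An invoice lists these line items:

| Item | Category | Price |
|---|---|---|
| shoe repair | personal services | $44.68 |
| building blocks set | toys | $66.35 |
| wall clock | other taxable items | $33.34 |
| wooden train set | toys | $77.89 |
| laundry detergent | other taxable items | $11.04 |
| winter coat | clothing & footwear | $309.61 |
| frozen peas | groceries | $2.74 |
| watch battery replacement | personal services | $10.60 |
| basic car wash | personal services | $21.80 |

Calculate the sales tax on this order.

$35.50

Shoe repair $44.68: personal services → 3.5% → $1.56
Building blocks set $66.35: toys → 7.25% → $4.81
Wall clock $33.34: other taxable items → 6.75% → $2.25
Wooden train set $77.89: toys → 7.25% → $5.65
Laundry detergent $11.04: other taxable items → 6.75% → $0.75
Winter coat $309.61: clothing & footwear → 6.25% → $19.35
Frozen peas $2.74: groceries → 0% → $0.00
Watch battery replacement $10.60: personal services → 3.5% → $0.37
Basic car wash $21.80: personal services → 3.5% → $0.76
Total tax = $1.56 + $4.81 + $2.25 + $5.65 + $0.75 + $19.35 + $0.37 + $0.76 = $35.50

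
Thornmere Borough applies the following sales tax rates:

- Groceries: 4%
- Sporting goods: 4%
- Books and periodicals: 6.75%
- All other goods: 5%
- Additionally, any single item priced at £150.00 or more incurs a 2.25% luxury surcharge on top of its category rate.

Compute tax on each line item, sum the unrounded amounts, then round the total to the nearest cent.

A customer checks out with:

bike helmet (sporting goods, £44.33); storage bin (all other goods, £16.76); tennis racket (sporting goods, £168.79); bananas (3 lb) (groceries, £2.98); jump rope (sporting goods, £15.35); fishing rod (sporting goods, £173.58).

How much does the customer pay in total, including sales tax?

£446.53

Bike helmet £44.33: sporting goods → 4% → £1.7732
Storage bin £16.76: all other goods → 5% → £0.838
Tennis racket £168.79: sporting goods → 4% + 2.25% surcharge = 6.25% → £10.549375
Bananas (3 lb) £2.98: groceries → 4% → £0.1192
Jump rope £15.35: sporting goods → 4% → £0.614
Fishing rod £173.58: sporting goods → 4% + 2.25% surcharge = 6.25% → £10.84875
Subtotal = £421.79; unrounded tax = £24.742525 → £24.74; total due = £446.53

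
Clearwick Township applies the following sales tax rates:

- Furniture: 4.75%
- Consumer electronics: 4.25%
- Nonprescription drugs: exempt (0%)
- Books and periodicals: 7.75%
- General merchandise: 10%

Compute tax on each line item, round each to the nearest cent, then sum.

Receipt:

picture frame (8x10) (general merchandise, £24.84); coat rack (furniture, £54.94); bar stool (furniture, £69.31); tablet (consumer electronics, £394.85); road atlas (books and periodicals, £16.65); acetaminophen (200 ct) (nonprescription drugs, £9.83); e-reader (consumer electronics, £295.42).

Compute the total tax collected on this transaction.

£39.01

Picture frame (8x10) £24.84: general merchandise → 10% → £2.48
Coat rack £54.94: furniture → 4.75% → £2.61
Bar stool £69.31: furniture → 4.75% → £3.29
Tablet £394.85: consumer electronics → 4.25% → £16.78
Road atlas £16.65: books and periodicals → 7.75% → £1.29
Acetaminophen (200 ct) £9.83: nonprescription drugs → 0% → £0.00
E-reader £295.42: consumer electronics → 4.25% → £12.56
Total tax = £2.48 + £2.61 + £3.29 + £16.78 + £1.29 + £12.56 = £39.01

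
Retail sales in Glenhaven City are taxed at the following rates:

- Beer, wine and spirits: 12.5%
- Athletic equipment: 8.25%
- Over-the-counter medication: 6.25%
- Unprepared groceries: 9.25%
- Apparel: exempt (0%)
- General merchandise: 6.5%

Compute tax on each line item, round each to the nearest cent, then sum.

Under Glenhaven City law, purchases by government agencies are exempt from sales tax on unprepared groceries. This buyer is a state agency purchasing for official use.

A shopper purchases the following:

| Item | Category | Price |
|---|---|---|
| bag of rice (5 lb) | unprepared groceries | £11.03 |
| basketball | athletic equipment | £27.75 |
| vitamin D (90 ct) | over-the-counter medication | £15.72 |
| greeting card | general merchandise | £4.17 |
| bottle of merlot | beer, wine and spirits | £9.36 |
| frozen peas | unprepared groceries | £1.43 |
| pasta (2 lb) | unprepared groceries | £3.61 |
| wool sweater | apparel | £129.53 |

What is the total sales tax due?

£4.71

Bag of rice (5 lb) £11.03: unprepared groceries, buyer-exempt → 0% → £0.00
Basketball £27.75: athletic equipment → 8.25% → £2.29
Vitamin D (90 ct) £15.72: over-the-counter medication → 6.25% → £0.98
Greeting card £4.17: general merchandise → 6.5% → £0.27
Bottle of merlot £9.36: beer, wine and spirits → 12.5% → £1.17
Frozen peas £1.43: unprepared groceries, buyer-exempt → 0% → £0.00
Pasta (2 lb) £3.61: unprepared groceries, buyer-exempt → 0% → £0.00
Wool sweater £129.53: apparel → 0% → £0.00
Total tax = £2.29 + £0.98 + £0.27 + £1.17 = £4.71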